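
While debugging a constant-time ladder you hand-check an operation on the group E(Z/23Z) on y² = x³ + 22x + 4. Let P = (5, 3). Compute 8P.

Repeated addition: build up to 8P.
2P: tangent at (5, 3): λ = (3·5² + 22)/(2·3) ≡ 5/6. 6⁻¹ ≡ 4 (mod 23), so λ ≡ 5·4 ≡ 20.
  x = λ² - 5 - 5 = 400 - 10 ≡ 22; y = λ·(5 - 22) - 3 ≡ 2. → (22, 2)
3P: (22, 2) + (5, 3). λ = (3 - 2)/(5 - 22) ≡ 1/6 mod 23. 6⁻¹ ≡ 4 (mod 23), so λ ≡ 4.
  x = λ² - 22 - 5 = 16 - 27 ≡ 12; y = λ·(22 - 12) - 2 ≡ 15. → (12, 15)
4P: (12, 15) + (5, 3). λ = (3 - 15)/(5 - 12) ≡ 11/16 mod 23. 16⁻¹ ≡ 13 (mod 23), so λ ≡ 5.
  x = λ² - 12 - 5 = 25 - 17 ≡ 8; y = λ·(12 - 8) - 15 ≡ 5. → (8, 5)
5P: (8, 5) + (5, 3). λ = (3 - 5)/(5 - 8) ≡ 21/20 mod 23. 20⁻¹ ≡ 15 (mod 23) since 20·15 = 300 ≡ 1, so λ ≡ 16.
  x = λ² - 8 - 5 = 256 - 13 ≡ 13; y = λ·(8 - 13) - 5 ≡ 7. → (13, 7)
6P: (13, 7) + (5, 3). λ = (3 - 7)/(5 - 13) ≡ 19/15 mod 23. 15⁻¹ ≡ 20 (mod 23), so λ ≡ 12.
  x = λ² - 13 - 5 = 144 - 18 ≡ 11; y = λ·(13 - 11) - 7 ≡ 17. → (11, 17)
7P: (11, 17) + (5, 3). λ = (3 - 17)/(5 - 11) ≡ 9/17 mod 23. 17⁻¹ ≡ 19 (mod 23), so λ ≡ 10.
  x = λ² - 11 - 5 = 100 - 16 ≡ 15; y = λ·(11 - 15) - 17 ≡ 12. → (15, 12)
8P: (15, 12) + (5, 3). λ = (3 - 12)/(5 - 15) ≡ 14/13 mod 23. 13⁻¹ ≡ 16 (mod 23) since 13·16 = 208 ≡ 1, so λ ≡ 17.
  x = λ² - 15 - 5 = 289 - 20 ≡ 16; y = λ·(15 - 16) - 12 ≡ 17. → (16, 17)

(16, 17)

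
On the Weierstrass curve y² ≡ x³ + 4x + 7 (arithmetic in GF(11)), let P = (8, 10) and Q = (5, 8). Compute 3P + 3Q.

(6, 7)

First 3P:
Repeated addition: build up to 3P.
2P: tangent at (8, 10): λ = (3·8² + 4)/(2·10) ≡ 9/9. 9⁻¹ ≡ 5 (mod 11), so λ ≡ 9·5 ≡ 1.
  x = λ² - 8 - 8 = 1 - 16 ≡ 7; y = λ·(8 - 7) - 10 ≡ 2. → (7, 2)
3P: (7, 2) + (8, 10). λ = (10 - 2)/(8 - 7) ≡ 8/1 mod 11. 1⁻¹ ≡ 1 (mod 11), so λ ≡ 8.
  x = λ² - 7 - 8 = 64 - 15 ≡ 5; y = λ·(7 - 5) - 2 ≡ 3. → (5, 3)
3P = (5, 3).
Next 3Q:
Repeated addition: build up to 3Q.
2Q: tangent at (5, 8): λ = (3·5² + 4)/(2·8) ≡ 2/5. 5⁻¹ ≡ 9 (mod 11) since 5·9 = 45 ≡ 1, so λ ≡ 2·9 ≡ 7.
  x = λ² - 5 - 5 = 49 - 10 ≡ 6; y = λ·(5 - 6) - 8 ≡ 7. → (6, 7)
3Q: (6, 7) + (5, 8). λ = (8 - 7)/(5 - 6) ≡ 1/10 mod 11. 10⁻¹ ≡ 10 (mod 11) since 10·10 = 100 ≡ 1, so λ ≡ 10.
  x = λ² - 6 - 5 = 100 - 11 ≡ 1; y = λ·(6 - 1) - 7 ≡ 10. → (1, 10)
3Q = (1, 10).
Finally 3P + 3Q:
(5, 3) + (1, 10). λ = (10 - 3)/(1 - 5) ≡ 7/7 mod 11. 7⁻¹ ≡ 8 (mod 11) since 7·8 = 56 ≡ 1, so λ ≡ 1.
  x = λ² - 5 - 1 = 1 - 6 ≡ 6; y = λ·(5 - 6) - 3 ≡ 7. → (6, 7)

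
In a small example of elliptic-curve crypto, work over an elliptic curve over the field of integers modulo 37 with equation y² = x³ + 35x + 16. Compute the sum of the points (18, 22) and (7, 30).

(11, 20)

(18, 22) + (7, 30). λ = (30 - 22)/(7 - 18) ≡ 8/26 mod 37. 26⁻¹ ≡ 10 (mod 37), so λ ≡ 6.
  x = λ² - 18 - 7 = 36 - 25 ≡ 11; y = λ·(18 - 11) - 22 ≡ 20. → (11, 20)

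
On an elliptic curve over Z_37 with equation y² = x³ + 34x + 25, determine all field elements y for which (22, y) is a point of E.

x³ + 34x + 25 = 11421 ≡ 25 (mod 37).
Square roots of 25 mod 37: 5 and 32 (since 5² = 25 ≡ 25).

5, 32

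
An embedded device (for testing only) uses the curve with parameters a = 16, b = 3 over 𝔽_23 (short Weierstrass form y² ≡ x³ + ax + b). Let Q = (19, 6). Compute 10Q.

(9, 18)

Double-and-add on 10 = (1010)₂. Start with Q = (19, 6) for the leading 1-bit.
double: tangent at (19, 6): λ = (3·19² + 16)/(2·6) ≡ 18/12. 12⁻¹ ≡ 2 (mod 23) since 12·2 = 24 ≡ 1, so λ ≡ 18·2 ≡ 13.
  x = λ² - 19 - 19 = 169 - 38 ≡ 16; y = λ·(19 - 16) - 6 ≡ 10. → (16, 10)
double: tangent at (16, 10): λ = (3·16² + 16)/(2·10) ≡ 2/20. 20⁻¹ ≡ 15 (mod 23), so λ ≡ 2·15 ≡ 7.
  x = λ² - 16 - 16 = 49 - 32 ≡ 17; y = λ·(16 - 17) - 10 ≡ 6. → (17, 6)
add Q: (17, 6) + (19, 6). λ = (6 - 6)/(19 - 17) ≡ 0/2 mod 23. 2⁻¹ ≡ 12 (mod 23), so λ ≡ 0.
  x = λ² - 17 - 19 = 0 - 36 ≡ 10; y = λ·(17 - 10) - 6 ≡ 17. → (10, 17)
double: tangent at (10, 17): λ = (3·10² + 16)/(2·17) ≡ 17/11. 11⁻¹ ≡ 21 (mod 23), so λ ≡ 17·21 ≡ 12.
  x = λ² - 10 - 10 = 144 - 20 ≡ 9; y = λ·(10 - 9) - 17 ≡ 18. → (9, 18)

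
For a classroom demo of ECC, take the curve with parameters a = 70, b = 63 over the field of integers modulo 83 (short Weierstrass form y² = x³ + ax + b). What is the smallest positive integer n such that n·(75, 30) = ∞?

3

2P: tangent at (75, 30): λ = (3·75² + 70)/(2·30) ≡ 13/60. 60⁻¹ ≡ 18 (mod 83), so λ ≡ 13·18 ≡ 68.
  x = λ² - 75 - 75 = 4624 - 150 ≡ 75; y = λ·(75 - 75) - 30 ≡ 53. → (75, 53)
3P: (75, 53) + (75, 30): same x and y₁ ≡ -y₂, so the sum is ∞.
3P = ∞, so the order is 3.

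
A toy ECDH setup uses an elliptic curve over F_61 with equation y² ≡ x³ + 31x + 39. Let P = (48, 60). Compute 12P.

(55, 8)

Repeated addition: build up to 12P.
2P: tangent at (48, 60): λ = (3·48² + 31)/(2·60) ≡ 50/59. 59⁻¹ ≡ 30 (mod 61) since 59·30 = 1770 ≡ 1, so λ ≡ 50·30 ≡ 36.
  x = λ² - 48 - 48 = 1296 - 96 ≡ 41; y = λ·(48 - 41) - 60 ≡ 9. → (41, 9)
3P: (41, 9) + (48, 60). λ = (60 - 9)/(48 - 41) ≡ 51/7 mod 61. 7⁻¹ ≡ 35 (mod 61) since 7·35 = 245 ≡ 1, so λ ≡ 16.
  x = λ² - 41 - 48 = 256 - 89 ≡ 45; y = λ·(41 - 45) - 9 ≡ 49. → (45, 49)
4P: (45, 49) + (48, 60). λ = (60 - 49)/(48 - 45) ≡ 11/3 mod 61. 3⁻¹ ≡ 41 (mod 61), so λ ≡ 24.
  x = λ² - 45 - 48 = 576 - 93 ≡ 56; y = λ·(45 - 56) - 49 ≡ 53. → (56, 53)
5P: (56, 53) + (48, 60). λ = (60 - 53)/(48 - 56) ≡ 7/53 mod 61. 53⁻¹ ≡ 38 (mod 61), so λ ≡ 22.
  x = λ² - 56 - 48 = 484 - 104 ≡ 14; y = λ·(56 - 14) - 53 ≡ 17. → (14, 17)
6P: (14, 17) + (48, 60). λ = (60 - 17)/(48 - 14) ≡ 43/34 mod 61. 34⁻¹ ≡ 9 (mod 61), so λ ≡ 21.
  x = λ² - 14 - 48 = 441 - 62 ≡ 13; y = λ·(14 - 13) - 17 ≡ 4. → (13, 4)
7P: (13, 4) + (48, 60). λ = (60 - 4)/(48 - 13) ≡ 56/35 mod 61. 35⁻¹ ≡ 7 (mod 61), so λ ≡ 26.
  x = λ² - 13 - 48 = 676 - 61 ≡ 5; y = λ·(13 - 5) - 4 ≡ 21. → (5, 21)
8P: (5, 21) + (48, 60). λ = (60 - 21)/(48 - 5) ≡ 39/43 mod 61. 43⁻¹ ≡ 44 (mod 61), so λ ≡ 8.
  x = λ² - 5 - 48 = 64 - 53 ≡ 11; y = λ·(5 - 11) - 21 ≡ 53. → (11, 53)
9P: (11, 53) + (48, 60). λ = (60 - 53)/(48 - 11) ≡ 7/37 mod 61. 37⁻¹ ≡ 33 (mod 61), so λ ≡ 48.
  x = λ² - 11 - 48 = 2304 - 59 ≡ 49; y = λ·(11 - 49) - 53 ≡ 14. → (49, 14)
10P: (49, 14) + (48, 60). λ = (60 - 14)/(48 - 49) ≡ 46/60 mod 61. 60⁻¹ ≡ 60 (mod 61) since 60·60 = 3600 ≡ 1, so λ ≡ 15.
  x = λ² - 49 - 48 = 225 - 97 ≡ 6; y = λ·(49 - 6) - 14 ≡ 21. → (6, 21)
11P: (6, 21) + (48, 60). λ = (60 - 21)/(48 - 6) ≡ 39/42 mod 61. 42⁻¹ ≡ 16 (mod 61), so λ ≡ 14.
  x = λ² - 6 - 48 = 196 - 54 ≡ 20; y = λ·(6 - 20) - 21 ≡ 27. → (20, 27)
12P: (20, 27) + (48, 60). λ = (60 - 27)/(48 - 20) ≡ 33/28 mod 61. 28⁻¹ ≡ 24 (mod 61), so λ ≡ 60.
  x = λ² - 20 - 48 = 3600 - 68 ≡ 55; y = λ·(20 - 55) - 27 ≡ 8. → (55, 8)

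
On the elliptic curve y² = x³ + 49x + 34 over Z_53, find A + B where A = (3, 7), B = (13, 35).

(3, 7) + (13, 35). λ = (35 - 7)/(13 - 3) ≡ 28/10 mod 53. 10⁻¹ ≡ 16 (mod 53) since 10·16 = 160 ≡ 1, so λ ≡ 24.
  x = λ² - 3 - 13 = 576 - 16 ≡ 30; y = λ·(3 - 30) - 7 ≡ 34. → (30, 34)

(30, 34)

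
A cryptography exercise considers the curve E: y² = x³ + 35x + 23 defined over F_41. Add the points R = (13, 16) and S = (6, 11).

(13, 16) + (6, 11). λ = (11 - 16)/(6 - 13) ≡ 36/34 mod 41. 34⁻¹ ≡ 35 (mod 41), so λ ≡ 30.
  x = λ² - 13 - 6 = 900 - 19 ≡ 20; y = λ·(13 - 20) - 16 ≡ 20. → (20, 20)

(20, 20)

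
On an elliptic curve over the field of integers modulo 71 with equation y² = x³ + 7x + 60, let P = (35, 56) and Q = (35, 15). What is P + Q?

The two points share x = 35 and their y-coordinates satisfy 56 + 15 ≡ 0 (mod 71), so they are inverses. Their sum is the point at infinity.

O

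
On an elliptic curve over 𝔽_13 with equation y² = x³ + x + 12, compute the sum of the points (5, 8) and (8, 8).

(5, 8) + (8, 8). λ = (8 - 8)/(8 - 5) ≡ 0/3 mod 13. 3⁻¹ ≡ 9 (mod 13), so λ ≡ 0.
  x = λ² - 5 - 8 = 0 - 13 ≡ 0; y = λ·(5 - 0) - 8 ≡ 5. → (0, 5)

(0, 5)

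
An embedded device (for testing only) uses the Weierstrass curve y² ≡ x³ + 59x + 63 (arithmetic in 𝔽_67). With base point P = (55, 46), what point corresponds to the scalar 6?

(59, 34)

Repeated addition: build up to 6P.
2P: tangent at (55, 46): λ = (3·55² + 59)/(2·46) ≡ 22/25. 25⁻¹ ≡ 59 (mod 67) since 25·59 = 1475 ≡ 1, so λ ≡ 22·59 ≡ 25.
  x = λ² - 55 - 55 = 625 - 110 ≡ 46; y = λ·(55 - 46) - 46 ≡ 45. → (46, 45)
3P: (46, 45) + (55, 46). λ = (46 - 45)/(55 - 46) ≡ 1/9 mod 67. 9⁻¹ ≡ 15 (mod 67), so λ ≡ 15.
  x = λ² - 46 - 55 = 225 - 101 ≡ 57; y = λ·(46 - 57) - 45 ≡ 58. → (57, 58)
4P: (57, 58) + (55, 46). λ = (46 - 58)/(55 - 57) ≡ 55/65 mod 67. 65⁻¹ ≡ 33 (mod 67), so λ ≡ 6.
  x = λ² - 57 - 55 = 36 - 112 ≡ 58; y = λ·(57 - 58) - 58 ≡ 3. → (58, 3)
5P: (58, 3) + (55, 46). λ = (46 - 3)/(55 - 58) ≡ 43/64 mod 67. 64⁻¹ ≡ 22 (mod 67), so λ ≡ 8.
  x = λ² - 58 - 55 = 64 - 113 ≡ 18; y = λ·(58 - 18) - 3 ≡ 49. → (18, 49)
6P: (18, 49) + (55, 46). λ = (46 - 49)/(55 - 18) ≡ 64/37 mod 67. 37⁻¹ ≡ 29 (mod 67) since 37·29 = 1073 ≡ 1, so λ ≡ 47.
  x = λ² - 18 - 55 = 2209 - 73 ≡ 59; y = λ·(18 - 59) - 49 ≡ 34. → (59, 34)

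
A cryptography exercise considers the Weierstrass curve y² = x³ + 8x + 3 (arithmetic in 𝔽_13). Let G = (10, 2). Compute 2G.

tangent at (10, 2): λ = (3·10² + 8)/(2·2) ≡ 9/4. 4⁻¹ ≡ 10 (mod 13) since 4·10 = 40 ≡ 1, so λ ≡ 9·10 ≡ 12.
  x = λ² - 10 - 10 = 144 - 20 ≡ 7; y = λ·(10 - 7) - 2 ≡ 8. → (7, 8)

(7, 8)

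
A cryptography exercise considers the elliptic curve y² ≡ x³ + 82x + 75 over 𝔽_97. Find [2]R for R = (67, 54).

tangent at (67, 54): λ = (3·67² + 82)/(2·54) ≡ 66/11. 11⁻¹ ≡ 53 (mod 97), so λ ≡ 66·53 ≡ 6.
  x = λ² - 67 - 67 = 36 - 134 ≡ 96; y = λ·(67 - 96) - 54 ≡ 63. → (96, 63)

(96, 63)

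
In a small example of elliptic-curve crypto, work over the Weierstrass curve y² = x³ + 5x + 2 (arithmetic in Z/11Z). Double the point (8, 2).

(4, 8)

tangent at (8, 2): λ = (3·8² + 5)/(2·2) ≡ 10/4. 4⁻¹ ≡ 3 (mod 11), so λ ≡ 10·3 ≡ 8.
  x = λ² - 8 - 8 = 64 - 16 ≡ 4; y = λ·(8 - 4) - 2 ≡ 8. → (4, 8)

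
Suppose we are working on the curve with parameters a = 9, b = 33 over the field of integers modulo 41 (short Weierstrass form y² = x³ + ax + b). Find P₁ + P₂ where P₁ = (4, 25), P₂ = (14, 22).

(4, 25) + (14, 22). λ = (22 - 25)/(14 - 4) ≡ 38/10 mod 41. 10⁻¹ ≡ 37 (mod 41) since 10·37 = 370 ≡ 1, so λ ≡ 12.
  x = λ² - 4 - 14 = 144 - 18 ≡ 3; y = λ·(4 - 3) - 25 ≡ 28. → (3, 28)

(3, 28)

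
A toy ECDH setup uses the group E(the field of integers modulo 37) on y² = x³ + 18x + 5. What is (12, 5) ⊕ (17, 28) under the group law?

(4, 17)

(12, 5) + (17, 28). λ = (28 - 5)/(17 - 12) ≡ 23/5 mod 37. 5⁻¹ ≡ 15 (mod 37) since 5·15 = 75 ≡ 1, so λ ≡ 12.
  x = λ² - 12 - 17 = 144 - 29 ≡ 4; y = λ·(12 - 4) - 5 ≡ 17. → (4, 17)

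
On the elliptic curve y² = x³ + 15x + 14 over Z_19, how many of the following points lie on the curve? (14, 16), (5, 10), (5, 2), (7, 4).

1

(14, 16): 16² ≡ 9, rhs ≡ 4 → off.
(5, 10): 10² ≡ 5, rhs ≡ 5 → on.
(5, 2): 2² ≡ 4, rhs ≡ 5 → off.
(7, 4): 4² ≡ 16, rhs ≡ 6 → off.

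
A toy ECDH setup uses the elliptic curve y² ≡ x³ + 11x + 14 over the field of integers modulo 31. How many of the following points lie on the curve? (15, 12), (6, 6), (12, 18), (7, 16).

2

(15, 12): 12² ≡ 20, rhs ≡ 20 → on.
(6, 6): 6² ≡ 5, rhs ≡ 17 → off.
(12, 18): 18² ≡ 14, rhs ≡ 14 → on.
(7, 16): 16² ≡ 8, rhs ≡ 0 → off.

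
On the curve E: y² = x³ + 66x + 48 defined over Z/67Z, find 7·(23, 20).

Write G = (23, 20).
Repeated addition: build up to 7G.
2G: tangent at (23, 20): λ = (3·23² + 66)/(2·20) ≡ 45/40. 40⁻¹ ≡ 62 (mod 67), so λ ≡ 45·62 ≡ 43.
  x = λ² - 23 - 23 = 1849 - 46 ≡ 61; y = λ·(23 - 61) - 20 ≡ 21. → (61, 21)
3G: (61, 21) + (23, 20). λ = (20 - 21)/(23 - 61) ≡ 66/29 mod 67. 29⁻¹ ≡ 37 (mod 67), so λ ≡ 30.
  x = λ² - 61 - 23 = 900 - 84 ≡ 12; y = λ·(61 - 12) - 21 ≡ 42. → (12, 42)
4G: (12, 42) + (23, 20). λ = (20 - 42)/(23 - 12) ≡ 45/11 mod 67. 11⁻¹ ≡ 61 (mod 67), so λ ≡ 65.
  x = λ² - 12 - 23 = 4225 - 35 ≡ 36; y = λ·(12 - 36) - 42 ≡ 6. → (36, 6)
5G: (36, 6) + (23, 20). λ = (20 - 6)/(23 - 36) ≡ 14/54 mod 67. 54⁻¹ ≡ 36 (mod 67) since 54·36 = 1944 ≡ 1, so λ ≡ 35.
  x = λ² - 36 - 23 = 1225 - 59 ≡ 27; y = λ·(36 - 27) - 6 ≡ 41. → (27, 41)
6G: (27, 41) + (23, 20). λ = (20 - 41)/(23 - 27) ≡ 46/63 mod 67. 63⁻¹ ≡ 50 (mod 67), so λ ≡ 22.
  x = λ² - 27 - 23 = 484 - 50 ≡ 32; y = λ·(27 - 32) - 41 ≡ 50. → (32, 50)
7G: (32, 50) + (23, 20). λ = (20 - 50)/(23 - 32) ≡ 37/58 mod 67. 58⁻¹ ≡ 52 (mod 67), so λ ≡ 48.
  x = λ² - 32 - 23 = 2304 - 55 ≡ 38; y = λ·(32 - 38) - 50 ≡ 64. → (38, 64)

(38, 64)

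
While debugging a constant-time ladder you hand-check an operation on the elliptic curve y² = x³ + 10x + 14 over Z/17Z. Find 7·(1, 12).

(10, 3)

Write Q = (1, 12).
Double-and-add on 7 = (111)₂. Start with Q = (1, 12) for the leading 1-bit.
double: tangent at (1, 12): λ = (3·1² + 10)/(2·12) ≡ 13/7. 7⁻¹ ≡ 5 (mod 17) since 7·5 = 35 ≡ 1, so λ ≡ 13·5 ≡ 14.
  x = λ² - 1 - 1 = 196 - 2 ≡ 7; y = λ·(1 - 7) - 12 ≡ 6. → (7, 6)
add Q: (7, 6) + (1, 12). λ = (12 - 6)/(1 - 7) ≡ 6/11 mod 17. 11⁻¹ ≡ 14 (mod 17) since 11·14 = 154 ≡ 1, so λ ≡ 16.
  x = λ² - 7 - 1 = 256 - 8 ≡ 10; y = λ·(7 - 10) - 6 ≡ 14. → (10, 14)
double: tangent at (10, 14): λ = (3·10² + 10)/(2·14) ≡ 4/11. 11⁻¹ ≡ 14 (mod 17), so λ ≡ 4·14 ≡ 5.
  x = λ² - 10 - 10 = 25 - 20 ≡ 5; y = λ·(10 - 5) - 14 ≡ 11. → (5, 11)
add Q: (5, 11) + (1, 12). λ = (12 - 11)/(1 - 5) ≡ 1/13 mod 17. 13⁻¹ ≡ 4 (mod 17), so λ ≡ 4.
  x = λ² - 5 - 1 = 16 - 6 ≡ 10; y = λ·(5 - 10) - 11 ≡ 3. → (10, 3)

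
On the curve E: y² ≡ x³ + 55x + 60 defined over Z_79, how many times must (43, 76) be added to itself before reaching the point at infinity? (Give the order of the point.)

7

2P: tangent at (43, 76): λ = (3·43² + 55)/(2·76) ≡ 72/73. 73⁻¹ ≡ 13 (mod 79) since 73·13 = 949 ≡ 1, so λ ≡ 72·13 ≡ 67.
  x = λ² - 43 - 43 = 4489 - 86 ≡ 58; y = λ·(43 - 58) - 76 ≡ 25. → (58, 25)
3P: (58, 25) + (43, 76). λ = (76 - 25)/(43 - 58) ≡ 51/64 mod 79. 64⁻¹ ≡ 21 (mod 79), so λ ≡ 44.
  x = λ² - 58 - 43 = 1936 - 101 ≡ 18; y = λ·(58 - 18) - 25 ≡ 76. → (18, 76)
4P: (18, 76) + (43, 76). λ = (76 - 76)/(43 - 18) ≡ 0/25 mod 79. 25⁻¹ ≡ 19 (mod 79) since 25·19 = 475 ≡ 1, so λ ≡ 0.
  x = λ² - 18 - 43 = 0 - 61 ≡ 18; y = λ·(18 - 18) - 76 ≡ 3. → (18, 3)
5P: (18, 3) + (43, 76). λ = (76 - 3)/(43 - 18) ≡ 73/25 mod 79. 25⁻¹ ≡ 19 (mod 79) since 25·19 = 475 ≡ 1, so λ ≡ 44.
  x = λ² - 18 - 43 = 1936 - 61 ≡ 58; y = λ·(18 - 58) - 3 ≡ 54. → (58, 54)
6P: (58, 54) + (43, 76). λ = (76 - 54)/(43 - 58) ≡ 22/64 mod 79. 64⁻¹ ≡ 21 (mod 79), so λ ≡ 67.
  x = λ² - 58 - 43 = 4489 - 101 ≡ 43; y = λ·(58 - 43) - 54 ≡ 3. → (43, 3)
7P: (43, 3) + (43, 76): same x and y₁ ≡ -y₂, so the sum is the point at infinity.
7P = the point at infinity, so the order is 7.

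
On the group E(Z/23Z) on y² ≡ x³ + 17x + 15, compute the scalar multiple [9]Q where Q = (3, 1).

Repeated addition: build up to 9Q.
2Q: tangent at (3, 1): λ = (3·3² + 17)/(2·1) ≡ 21/2. 2⁻¹ ≡ 12 (mod 23) since 2·12 = 24 ≡ 1, so λ ≡ 21·12 ≡ 22.
  x = λ² - 3 - 3 = 484 - 6 ≡ 18; y = λ·(3 - 18) - 1 ≡ 14. → (18, 14)
3Q: (18, 14) + (3, 1). λ = (1 - 14)/(3 - 18) ≡ 10/8 mod 23. 8⁻¹ ≡ 3 (mod 23), so λ ≡ 7.
  x = λ² - 18 - 3 = 49 - 21 ≡ 5; y = λ·(18 - 5) - 14 ≡ 8. → (5, 8)
4Q: (5, 8) + (3, 1). λ = (1 - 8)/(3 - 5) ≡ 16/21 mod 23. 21⁻¹ ≡ 11 (mod 23), so λ ≡ 15.
  x = λ² - 5 - 3 = 225 - 8 ≡ 10; y = λ·(5 - 10) - 8 ≡ 9. → (10, 9)
5Q: (10, 9) + (3, 1). λ = (1 - 9)/(3 - 10) ≡ 15/16 mod 23. 16⁻¹ ≡ 13 (mod 23) since 16·13 = 208 ≡ 1, so λ ≡ 11.
  x = λ² - 10 - 3 = 121 - 13 ≡ 16; y = λ·(10 - 16) - 9 ≡ 17. → (16, 17)
6Q: (16, 17) + (3, 1). λ = (1 - 17)/(3 - 16) ≡ 7/10 mod 23. 10⁻¹ ≡ 7 (mod 23) since 10·7 = 70 ≡ 1, so λ ≡ 3.
  x = λ² - 16 - 3 = 9 - 19 ≡ 13; y = λ·(16 - 13) - 17 ≡ 15. → (13, 15)
7Q: (13, 15) + (3, 1). λ = (1 - 15)/(3 - 13) ≡ 9/13 mod 23. 13⁻¹ ≡ 16 (mod 23) since 13·16 = 208 ≡ 1, so λ ≡ 6.
  x = λ² - 13 - 3 = 36 - 16 ≡ 20; y = λ·(13 - 20) - 15 ≡ 12. → (20, 12)
8Q: (20, 12) + (3, 1). λ = (1 - 12)/(3 - 20) ≡ 12/6 mod 23. 6⁻¹ ≡ 4 (mod 23), so λ ≡ 2.
  x = λ² - 20 - 3 = 4 - 23 ≡ 4; y = λ·(20 - 4) - 12 ≡ 20. → (4, 20)
9Q: (4, 20) + (3, 1). λ = (1 - 20)/(3 - 4) ≡ 4/22 mod 23. 22⁻¹ ≡ 22 (mod 23) since 22·22 = 484 ≡ 1, so λ ≡ 19.
  x = λ² - 4 - 3 = 361 - 7 ≡ 9; y = λ·(4 - 9) - 20 ≡ 0. → (9, 0)

(9, 0)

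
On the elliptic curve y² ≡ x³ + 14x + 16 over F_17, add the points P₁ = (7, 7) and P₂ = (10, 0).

(13, 7)

(7, 7) + (10, 0). λ = (0 - 7)/(10 - 7) ≡ 10/3 mod 17. 3⁻¹ ≡ 6 (mod 17), so λ ≡ 9.
  x = λ² - 7 - 10 = 81 - 17 ≡ 13; y = λ·(7 - 13) - 7 ≡ 7. → (13, 7)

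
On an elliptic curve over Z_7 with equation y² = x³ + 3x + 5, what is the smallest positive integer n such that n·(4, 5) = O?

2P: tangent at (4, 5): λ = (3·4² + 3)/(2·5) ≡ 2/3. 3⁻¹ ≡ 5 (mod 7), so λ ≡ 2·5 ≡ 3.
  x = λ² - 4 - 4 = 9 - 8 ≡ 1; y = λ·(4 - 1) - 5 ≡ 4. → (1, 4)
3P: (1, 4) + (4, 5). λ = (5 - 4)/(4 - 1) ≡ 1/3 mod 7. 3⁻¹ ≡ 5 (mod 7) since 3·5 = 15 ≡ 1, so λ ≡ 5.
  x = λ² - 1 - 4 = 25 - 5 ≡ 6; y = λ·(1 - 6) - 4 ≡ 6. → (6, 6)
4P: (6, 6) + (4, 5). λ = (5 - 6)/(4 - 6) ≡ 6/5 mod 7. 5⁻¹ ≡ 3 (mod 7), so λ ≡ 4.
  x = λ² - 6 - 4 = 16 - 10 ≡ 6; y = λ·(6 - 6) - 6 ≡ 1. → (6, 1)
5P: (6, 1) + (4, 5). λ = (5 - 1)/(4 - 6) ≡ 4/5 mod 7. 5⁻¹ ≡ 3 (mod 7) since 5·3 = 15 ≡ 1, so λ ≡ 5.
  x = λ² - 6 - 4 = 25 - 10 ≡ 1; y = λ·(6 - 1) - 1 ≡ 3. → (1, 3)
6P: (1, 3) + (4, 5). λ = (5 - 3)/(4 - 1) ≡ 2/3 mod 7. 3⁻¹ ≡ 5 (mod 7), so λ ≡ 3.
  x = λ² - 1 - 4 = 9 - 5 ≡ 4; y = λ·(1 - 4) - 3 ≡ 2. → (4, 2)
7P: (4, 2) + (4, 5): same x and y₁ ≡ -y₂, so the sum is O.
7P = O, so the order is 7.

7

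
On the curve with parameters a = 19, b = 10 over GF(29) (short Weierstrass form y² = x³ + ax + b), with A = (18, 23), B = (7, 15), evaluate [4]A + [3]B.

First 4A:
Repeated addition: build up to 4A.
2A: tangent at (18, 23): λ = (3·18² + 19)/(2·23) ≡ 5/17. 17⁻¹ ≡ 12 (mod 29), so λ ≡ 5·12 ≡ 2.
  x = λ² - 18 - 18 = 4 - 36 ≡ 26; y = λ·(18 - 26) - 23 ≡ 19. → (26, 19)
3A: (26, 19) + (18, 23). λ = (23 - 19)/(18 - 26) ≡ 4/21 mod 29. 21⁻¹ ≡ 18 (mod 29) since 21·18 = 378 ≡ 1, so λ ≡ 14.
  x = λ² - 26 - 18 = 196 - 44 ≡ 7; y = λ·(26 - 7) - 19 ≡ 15. → (7, 15)
4A: (7, 15) + (18, 23). λ = (23 - 15)/(18 - 7) ≡ 8/11 mod 29. 11⁻¹ ≡ 8 (mod 29) since 11·8 = 88 ≡ 1, so λ ≡ 6.
  x = λ² - 7 - 18 = 36 - 25 ≡ 11; y = λ·(7 - 11) - 15 ≡ 19. → (11, 19)
4A = (11, 19).
Next 3B:
Repeated addition: build up to 3B.
2B: tangent at (7, 15): λ = (3·7² + 19)/(2·15) ≡ 21/1. 1⁻¹ ≡ 1 (mod 29) since 1·1 = 1 ≡ 1, so λ ≡ 21·1 ≡ 21.
  x = λ² - 7 - 7 = 441 - 14 ≡ 21; y = λ·(7 - 21) - 15 ≡ 10. → (21, 10)
3B: (21, 10) + (7, 15). λ = (15 - 10)/(7 - 21) ≡ 5/15 mod 29. 15⁻¹ ≡ 2 (mod 29) since 15·2 = 30 ≡ 1, so λ ≡ 10.
  x = λ² - 21 - 7 = 100 - 28 ≡ 14; y = λ·(21 - 14) - 10 ≡ 2. → (14, 2)
3B = (14, 2).
Finally 4A + 3B:
(11, 19) + (14, 2). λ = (2 - 19)/(14 - 11) ≡ 12/3 mod 29. 3⁻¹ ≡ 10 (mod 29), so λ ≡ 4.
  x = λ² - 11 - 14 = 16 - 25 ≡ 20; y = λ·(11 - 20) - 19 ≡ 3. → (20, 3)

(20, 3)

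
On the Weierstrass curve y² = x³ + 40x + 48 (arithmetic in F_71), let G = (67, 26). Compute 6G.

(24, 63)

Double-and-add on 6 = (110)₂. Start with G = (67, 26) for the leading 1-bit.
double: tangent at (67, 26): λ = (3·67² + 40)/(2·26) ≡ 17/52. 52⁻¹ ≡ 56 (mod 71) since 52·56 = 2912 ≡ 1, so λ ≡ 17·56 ≡ 29.
  x = λ² - 67 - 67 = 841 - 134 ≡ 68; y = λ·(67 - 68) - 26 ≡ 16. → (68, 16)
add G: (68, 16) + (67, 26). λ = (26 - 16)/(67 - 68) ≡ 10/70 mod 71. 70⁻¹ ≡ 70 (mod 71), so λ ≡ 61.
  x = λ² - 68 - 67 = 3721 - 135 ≡ 36; y = λ·(68 - 36) - 16 ≡ 19. → (36, 19)
double: tangent at (36, 19): λ = (3·36² + 40)/(2·19) ≡ 23/38. 38⁻¹ ≡ 43 (mod 71), so λ ≡ 23·43 ≡ 66.
  x = λ² - 36 - 36 = 4356 - 72 ≡ 24; y = λ·(36 - 24) - 19 ≡ 63. → (24, 63)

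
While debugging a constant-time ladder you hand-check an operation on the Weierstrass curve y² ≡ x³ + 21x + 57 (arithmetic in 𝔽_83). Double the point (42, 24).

tangent at (42, 24): λ = (3·42² + 21)/(2·24) ≡ 1/48. 48⁻¹ ≡ 64 (mod 83), so λ ≡ 1·64 ≡ 64.
  x = λ² - 42 - 42 = 4096 - 84 ≡ 28; y = λ·(42 - 28) - 24 ≡ 42. → (28, 42)

(28, 42)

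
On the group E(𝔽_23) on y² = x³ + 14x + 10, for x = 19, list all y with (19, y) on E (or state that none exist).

none

x³ + 14x + 10 = 7135 ≡ 5 (mod 23).
5 is a non-residue mod 23; no y exists.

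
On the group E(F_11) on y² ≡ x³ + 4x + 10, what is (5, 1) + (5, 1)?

(2, 2)

tangent at (5, 1): λ = (3·5² + 4)/(2·1) ≡ 2/2. 2⁻¹ ≡ 6 (mod 11), so λ ≡ 2·6 ≡ 1.
  x = λ² - 5 - 5 = 1 - 10 ≡ 2; y = λ·(5 - 2) - 1 ≡ 2. → (2, 2)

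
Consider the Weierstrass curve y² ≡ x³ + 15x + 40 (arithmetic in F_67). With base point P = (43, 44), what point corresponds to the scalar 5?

(5, 46)

Double-and-add on 5 = (101)₂. Start with P = (43, 44) for the leading 1-bit.
double: tangent at (43, 44): λ = (3·43² + 15)/(2·44) ≡ 1/21. 21⁻¹ ≡ 16 (mod 67), so λ ≡ 1·16 ≡ 16.
  x = λ² - 43 - 43 = 256 - 86 ≡ 36; y = λ·(43 - 36) - 44 ≡ 1. → (36, 1)
double: tangent at (36, 1): λ = (3·36² + 15)/(2·1) ≡ 17/2. 2⁻¹ ≡ 34 (mod 67) since 2·34 = 68 ≡ 1, so λ ≡ 17·34 ≡ 42.
  x = λ² - 36 - 36 = 1764 - 72 ≡ 17; y = λ·(36 - 17) - 1 ≡ 60. → (17, 60)
add P: (17, 60) + (43, 44). λ = (44 - 60)/(43 - 17) ≡ 51/26 mod 67. 26⁻¹ ≡ 49 (mod 67) since 26·49 = 1274 ≡ 1, so λ ≡ 20.
  x = λ² - 17 - 43 = 400 - 60 ≡ 5; y = λ·(17 - 5) - 60 ≡ 46. → (5, 46)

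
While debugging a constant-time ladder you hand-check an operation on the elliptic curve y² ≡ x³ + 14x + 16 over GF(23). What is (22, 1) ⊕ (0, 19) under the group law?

(3, 19)

(22, 1) + (0, 19). λ = (19 - 1)/(0 - 22) ≡ 18/1 mod 23. 1⁻¹ ≡ 1 (mod 23), so λ ≡ 18.
  x = λ² - 22 - 0 = 324 - 22 ≡ 3; y = λ·(22 - 3) - 1 ≡ 19. → (3, 19)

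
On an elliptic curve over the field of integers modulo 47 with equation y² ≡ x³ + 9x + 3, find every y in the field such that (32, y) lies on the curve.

21, 26

x³ + 9x + 3 = 33059 ≡ 18 (mod 47).
Square roots of 18 mod 47: 21 and 26 (since 21² = 441 ≡ 18).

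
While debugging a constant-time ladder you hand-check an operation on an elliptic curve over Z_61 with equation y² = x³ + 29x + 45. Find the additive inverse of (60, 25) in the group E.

-(60, 25) = (60, -25 mod 61) = (60, 36).

(60, 36)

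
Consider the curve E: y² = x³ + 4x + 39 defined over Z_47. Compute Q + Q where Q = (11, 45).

tangent at (11, 45): λ = (3·11² + 4)/(2·45) ≡ 38/43. 43⁻¹ ≡ 35 (mod 47), so λ ≡ 38·35 ≡ 14.
  x = λ² - 11 - 11 = 196 - 22 ≡ 33; y = λ·(11 - 33) - 45 ≡ 23. → (33, 23)

(33, 23)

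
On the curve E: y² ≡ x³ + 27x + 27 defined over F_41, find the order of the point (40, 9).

12

2P: tangent at (40, 9): λ = (3·40² + 27)/(2·9) ≡ 30/18. 18⁻¹ ≡ 16 (mod 41) since 18·16 = 288 ≡ 1, so λ ≡ 30·16 ≡ 29.
  x = λ² - 40 - 40 = 841 - 80 ≡ 23; y = λ·(40 - 23) - 9 ≡ 33. → (23, 33)
3P: (23, 33) + (40, 9). λ = (9 - 33)/(40 - 23) ≡ 17/17 mod 41. 17⁻¹ ≡ 29 (mod 41) since 17·29 = 493 ≡ 1, so λ ≡ 1.
  x = λ² - 23 - 40 = 1 - 63 ≡ 20; y = λ·(23 - 20) - 33 ≡ 11. → (20, 11)
4P: (20, 11) + (40, 9). λ = (9 - 11)/(40 - 20) ≡ 39/20 mod 41. 20⁻¹ ≡ 39 (mod 41), so λ ≡ 4.
  x = λ² - 20 - 40 = 16 - 60 ≡ 38; y = λ·(20 - 38) - 11 ≡ 40. → (38, 40)
5P: (38, 40) + (40, 9). λ = (9 - 40)/(40 - 38) ≡ 10/2 mod 41. 2⁻¹ ≡ 21 (mod 41) since 2·21 = 42 ≡ 1, so λ ≡ 5.
  x = λ² - 38 - 40 = 25 - 78 ≡ 29; y = λ·(38 - 29) - 40 ≡ 5. → (29, 5)
6P: (29, 5) + (40, 9). λ = (9 - 5)/(40 - 29) ≡ 4/11 mod 41. 11⁻¹ ≡ 15 (mod 41) since 11·15 = 165 ≡ 1, so λ ≡ 19.
  x = λ² - 29 - 40 = 361 - 69 ≡ 5; y = λ·(29 - 5) - 5 ≡ 0. → (5, 0)
7P: (5, 0) + (40, 9). λ = (9 - 0)/(40 - 5) ≡ 9/35 mod 41. 35⁻¹ ≡ 34 (mod 41) since 35·34 = 1190 ≡ 1, so λ ≡ 19.
  x = λ² - 5 - 40 = 361 - 45 ≡ 29; y = λ·(5 - 29) - 0 ≡ 36. → (29, 36)
8P: (29, 36) + (40, 9). λ = (9 - 36)/(40 - 29) ≡ 14/11 mod 41. 11⁻¹ ≡ 15 (mod 41) since 11·15 = 165 ≡ 1, so λ ≡ 5.
  x = λ² - 29 - 40 = 25 - 69 ≡ 38; y = λ·(29 - 38) - 36 ≡ 1. → (38, 1)
9P: (38, 1) + (40, 9). λ = (9 - 1)/(40 - 38) ≡ 8/2 mod 41. 2⁻¹ ≡ 21 (mod 41), so λ ≡ 4.
  x = λ² - 38 - 40 = 16 - 78 ≡ 20; y = λ·(38 - 20) - 1 ≡ 30. → (20, 30)
10P: (20, 30) + (40, 9). λ = (9 - 30)/(40 - 20) ≡ 20/20 mod 41. 20⁻¹ ≡ 39 (mod 41) since 20·39 = 780 ≡ 1, so λ ≡ 1.
  x = λ² - 20 - 40 = 1 - 60 ≡ 23; y = λ·(20 - 23) - 30 ≡ 8. → (23, 8)
11P: (23, 8) + (40, 9). λ = (9 - 8)/(40 - 23) ≡ 1/17 mod 41. 17⁻¹ ≡ 29 (mod 41), so λ ≡ 29.
  x = λ² - 23 - 40 = 841 - 63 ≡ 40; y = λ·(23 - 40) - 8 ≡ 32. → (40, 32)
12P: (40, 32) + (40, 9): same x and y₁ ≡ -y₂, so the sum is O.
12P = O, so the order is 12.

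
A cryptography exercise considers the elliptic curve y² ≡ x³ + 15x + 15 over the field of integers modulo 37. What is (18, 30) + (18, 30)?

tangent at (18, 30): λ = (3·18² + 15)/(2·30) ≡ 25/23. 23⁻¹ ≡ 29 (mod 37), so λ ≡ 25·29 ≡ 22.
  x = λ² - 18 - 18 = 484 - 36 ≡ 4; y = λ·(18 - 4) - 30 ≡ 19. → (4, 19)

(4, 19)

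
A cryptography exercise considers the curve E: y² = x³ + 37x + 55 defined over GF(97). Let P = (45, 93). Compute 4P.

(95, 78)

Repeated addition: build up to 4P.
2P: tangent at (45, 93): λ = (3·45² + 37)/(2·93) ≡ 1/89. 89⁻¹ ≡ 12 (mod 97), so λ ≡ 1·12 ≡ 12.
  x = λ² - 45 - 45 = 144 - 90 ≡ 54; y = λ·(45 - 54) - 93 ≡ 90. → (54, 90)
3P: (54, 90) + (45, 93). λ = (93 - 90)/(45 - 54) ≡ 3/88 mod 97. 88⁻¹ ≡ 43 (mod 97), so λ ≡ 32.
  x = λ² - 54 - 45 = 1024 - 99 ≡ 52; y = λ·(54 - 52) - 90 ≡ 71. → (52, 71)
4P: (52, 71) + (45, 93). λ = (93 - 71)/(45 - 52) ≡ 22/90 mod 97. 90⁻¹ ≡ 83 (mod 97), so λ ≡ 80.
  x = λ² - 52 - 45 = 6400 - 97 ≡ 95; y = λ·(52 - 95) - 71 ≡ 78. → (95, 78)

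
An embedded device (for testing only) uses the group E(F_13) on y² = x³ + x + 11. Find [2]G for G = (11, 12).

(4, 1)

tangent at (11, 12): λ = (3·11² + 1)/(2·12) ≡ 0/11. 11⁻¹ ≡ 6 (mod 13), so λ ≡ 0·6 ≡ 0.
  x = λ² - 11 - 11 = 0 - 22 ≡ 4; y = λ·(11 - 4) - 12 ≡ 1. → (4, 1)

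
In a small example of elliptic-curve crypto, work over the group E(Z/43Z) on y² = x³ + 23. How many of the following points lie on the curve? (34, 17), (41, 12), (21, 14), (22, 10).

1

(34, 17): 17² ≡ 31, rhs ≡ 25 → off.
(41, 12): 12² ≡ 15, rhs ≡ 15 → on.
(21, 14): 14² ≡ 24, rhs ≡ 39 → off.
(22, 10): 10² ≡ 14, rhs ≡ 7 → off.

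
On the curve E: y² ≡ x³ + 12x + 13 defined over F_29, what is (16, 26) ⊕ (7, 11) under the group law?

(12, 0)

(16, 26) + (7, 11). λ = (11 - 26)/(7 - 16) ≡ 14/20 mod 29. 20⁻¹ ≡ 16 (mod 29) since 20·16 = 320 ≡ 1, so λ ≡ 21.
  x = λ² - 16 - 7 = 441 - 23 ≡ 12; y = λ·(16 - 12) - 26 ≡ 0. → (12, 0)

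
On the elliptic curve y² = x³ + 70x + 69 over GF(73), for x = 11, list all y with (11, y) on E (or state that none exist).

x³ + 70x + 69 = 2170 ≡ 53 (mod 73).
53 is a non-residue mod 73; no y exists.

none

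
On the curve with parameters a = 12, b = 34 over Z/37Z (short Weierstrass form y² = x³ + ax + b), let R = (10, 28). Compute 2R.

(5, 21)

tangent at (10, 28): λ = (3·10² + 12)/(2·28) ≡ 16/19. 19⁻¹ ≡ 2 (mod 37), so λ ≡ 16·2 ≡ 32.
  x = λ² - 10 - 10 = 1024 - 20 ≡ 5; y = λ·(10 - 5) - 28 ≡ 21. → (5, 21)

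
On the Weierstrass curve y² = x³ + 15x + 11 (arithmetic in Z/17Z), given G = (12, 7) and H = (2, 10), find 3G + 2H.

(12, 7)

First 3G:
Repeated addition: build up to 3G.
2G: tangent at (12, 7): λ = (3·12² + 15)/(2·7) ≡ 5/14. 14⁻¹ ≡ 11 (mod 17), so λ ≡ 5·11 ≡ 4.
  x = λ² - 12 - 12 = 16 - 24 ≡ 9; y = λ·(12 - 9) - 7 ≡ 5. → (9, 5)
3G: (9, 5) + (12, 7). λ = (7 - 5)/(12 - 9) ≡ 2/3 mod 17. 3⁻¹ ≡ 6 (mod 17), so λ ≡ 12.
  x = λ² - 9 - 12 = 144 - 21 ≡ 4; y = λ·(9 - 4) - 5 ≡ 4. → (4, 4)
3G = (4, 4).
Next 2H:
Repeated addition: build up to 2H.
2H: tangent at (2, 10): λ = (3·2² + 15)/(2·10) ≡ 10/3. 3⁻¹ ≡ 6 (mod 17) since 3·6 = 18 ≡ 1, so λ ≡ 10·6 ≡ 9.
  x = λ² - 2 - 2 = 81 - 4 ≡ 9; y = λ·(2 - 9) - 10 ≡ 12. → (9, 12)
2H = (9, 12).
Finally 3G + 2H:
(4, 4) + (9, 12). λ = (12 - 4)/(9 - 4) ≡ 8/5 mod 17. 5⁻¹ ≡ 7 (mod 17) since 5·7 = 35 ≡ 1, so λ ≡ 5.
  x = λ² - 4 - 9 = 25 - 13 ≡ 12; y = λ·(4 - 12) - 4 ≡ 7. → (12, 7)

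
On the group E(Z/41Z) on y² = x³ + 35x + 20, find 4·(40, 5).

Write P = (40, 5).
Repeated addition: build up to 4P.
2P: tangent at (40, 5): λ = (3·40² + 35)/(2·5) ≡ 38/10. 10⁻¹ ≡ 37 (mod 41), so λ ≡ 38·37 ≡ 12.
  x = λ² - 40 - 40 = 144 - 80 ≡ 23; y = λ·(40 - 23) - 5 ≡ 35. → (23, 35)
3P: (23, 35) + (40, 5). λ = (5 - 35)/(40 - 23) ≡ 11/17 mod 41. 17⁻¹ ≡ 29 (mod 41), so λ ≡ 32.
  x = λ² - 23 - 40 = 1024 - 63 ≡ 18; y = λ·(23 - 18) - 35 ≡ 2. → (18, 2)
4P: (18, 2) + (40, 5). λ = (5 - 2)/(40 - 18) ≡ 3/22 mod 41. 22⁻¹ ≡ 28 (mod 41), so λ ≡ 2.
  x = λ² - 18 - 40 = 4 - 58 ≡ 28; y = λ·(18 - 28) - 2 ≡ 19. → (28, 19)

(28, 19)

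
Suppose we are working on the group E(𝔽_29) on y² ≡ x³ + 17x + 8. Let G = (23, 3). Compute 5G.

Double-and-add on 5 = (101)₂. Start with G = (23, 3) for the leading 1-bit.
double: tangent at (23, 3): λ = (3·23² + 17)/(2·3) ≡ 9/6. 6⁻¹ ≡ 5 (mod 29), so λ ≡ 9·5 ≡ 16.
  x = λ² - 23 - 23 = 256 - 46 ≡ 7; y = λ·(23 - 7) - 3 ≡ 21. → (7, 21)
double: tangent at (7, 21): λ = (3·7² + 17)/(2·21) ≡ 19/13. 13⁻¹ ≡ 9 (mod 29), so λ ≡ 19·9 ≡ 26.
  x = λ² - 7 - 7 = 676 - 14 ≡ 24; y = λ·(7 - 24) - 21 ≡ 1. → (24, 1)
add G: (24, 1) + (23, 3). λ = (3 - 1)/(23 - 24) ≡ 2/28 mod 29. 28⁻¹ ≡ 28 (mod 29), so λ ≡ 27.
  x = λ² - 24 - 23 = 729 - 47 ≡ 15; y = λ·(24 - 15) - 1 ≡ 10. → (15, 10)

(15, 10)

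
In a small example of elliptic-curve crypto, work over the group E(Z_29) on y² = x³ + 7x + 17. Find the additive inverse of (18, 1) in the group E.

(18, 28)

-(18, 1) = (18, -1 mod 29) = (18, 28).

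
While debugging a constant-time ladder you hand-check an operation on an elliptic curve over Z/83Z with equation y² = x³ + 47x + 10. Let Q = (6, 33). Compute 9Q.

Double-and-add on 9 = (1001)₂. Start with Q = (6, 33) for the leading 1-bit.
double: tangent at (6, 33): λ = (3·6² + 47)/(2·33) ≡ 72/66. 66⁻¹ ≡ 39 (mod 83) since 66·39 = 2574 ≡ 1, so λ ≡ 72·39 ≡ 69.
  x = λ² - 6 - 6 = 4761 - 12 ≡ 18; y = λ·(6 - 18) - 33 ≡ 52. → (18, 52)
double: tangent at (18, 52): λ = (3·18² + 47)/(2·52) ≡ 23/21. 21⁻¹ ≡ 4 (mod 83), so λ ≡ 23·4 ≡ 9.
  x = λ² - 18 - 18 = 81 - 36 ≡ 45; y = λ·(18 - 45) - 52 ≡ 37. → (45, 37)
double: tangent at (45, 37): λ = (3·45² + 47)/(2·37) ≡ 63/74. 74⁻¹ ≡ 46 (mod 83), so λ ≡ 63·46 ≡ 76.
  x = λ² - 45 - 45 = 5776 - 90 ≡ 42; y = λ·(45 - 42) - 37 ≡ 25. → (42, 25)
add Q: (42, 25) + (6, 33). λ = (33 - 25)/(6 - 42) ≡ 8/47 mod 83. 47⁻¹ ≡ 53 (mod 83) since 47·53 = 2491 ≡ 1, so λ ≡ 9.
  x = λ² - 42 - 6 = 81 - 48 ≡ 33; y = λ·(42 - 33) - 25 ≡ 56. → (33, 56)

(33, 56)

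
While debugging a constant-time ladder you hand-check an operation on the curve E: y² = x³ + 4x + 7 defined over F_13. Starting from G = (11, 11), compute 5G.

(1, 5)

Double-and-add on 5 = (101)₂. Start with G = (11, 11) for the leading 1-bit.
double: tangent at (11, 11): λ = (3·11² + 4)/(2·11) ≡ 3/9. 9⁻¹ ≡ 3 (mod 13), so λ ≡ 3·3 ≡ 9.
  x = λ² - 11 - 11 = 81 - 22 ≡ 7; y = λ·(11 - 7) - 11 ≡ 12. → (7, 12)
double: tangent at (7, 12): λ = (3·7² + 4)/(2·12) ≡ 8/11. 11⁻¹ ≡ 6 (mod 13), so λ ≡ 8·6 ≡ 9.
  x = λ² - 7 - 7 = 81 - 14 ≡ 2; y = λ·(7 - 2) - 12 ≡ 7. → (2, 7)
add G: (2, 7) + (11, 11). λ = (11 - 7)/(11 - 2) ≡ 4/9 mod 13. 9⁻¹ ≡ 3 (mod 13), so λ ≡ 12.
  x = λ² - 2 - 11 = 144 - 13 ≡ 1; y = λ·(2 - 1) - 7 ≡ 5. → (1, 5)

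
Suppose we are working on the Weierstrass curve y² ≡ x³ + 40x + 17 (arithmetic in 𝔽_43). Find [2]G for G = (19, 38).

(16, 25)

tangent at (19, 38): λ = (3·19² + 40)/(2·38) ≡ 5/33. 33⁻¹ ≡ 30 (mod 43), so λ ≡ 5·30 ≡ 21.
  x = λ² - 19 - 19 = 441 - 38 ≡ 16; y = λ·(19 - 16) - 38 ≡ 25. → (16, 25)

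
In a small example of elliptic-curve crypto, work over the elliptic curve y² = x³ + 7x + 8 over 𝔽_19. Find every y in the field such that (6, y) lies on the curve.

x³ + 7x + 8 = 266 ≡ 0 (mod 19).
Only y = 0 satisfies y² ≡ 0.

0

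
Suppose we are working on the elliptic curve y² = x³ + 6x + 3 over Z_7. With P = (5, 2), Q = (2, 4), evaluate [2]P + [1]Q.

(4, 0)

First 2P:
Repeated addition: build up to 2P.
2P: tangent at (5, 2): λ = (3·5² + 6)/(2·2) ≡ 4/4. 4⁻¹ ≡ 2 (mod 7), so λ ≡ 4·2 ≡ 1.
  x = λ² - 5 - 5 = 1 - 10 ≡ 5; y = λ·(5 - 5) - 2 ≡ 5. → (5, 5)
2P = (5, 5).
Finally 2P + Q:
(5, 5) + (2, 4). λ = (4 - 5)/(2 - 5) ≡ 6/4 mod 7. 4⁻¹ ≡ 2 (mod 7) since 4·2 = 8 ≡ 1, so λ ≡ 5.
  x = λ² - 5 - 2 = 25 - 7 ≡ 4; y = λ·(5 - 4) - 5 ≡ 0. → (4, 0)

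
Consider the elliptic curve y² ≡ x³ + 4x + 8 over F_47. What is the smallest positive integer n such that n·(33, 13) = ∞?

2P: tangent at (33, 13): λ = (3·33² + 4)/(2·13) ≡ 28/26. 26⁻¹ ≡ 38 (mod 47), so λ ≡ 28·38 ≡ 30.
  x = λ² - 33 - 33 = 900 - 66 ≡ 35; y = λ·(33 - 35) - 13 ≡ 21. → (35, 21)
3P: (35, 21) + (33, 13). λ = (13 - 21)/(33 - 35) ≡ 39/45 mod 47. 45⁻¹ ≡ 23 (mod 47), so λ ≡ 4.
  x = λ² - 35 - 33 = 16 - 68 ≡ 42; y = λ·(35 - 42) - 21 ≡ 45. → (42, 45)
4P: (42, 45) + (33, 13). λ = (13 - 45)/(33 - 42) ≡ 15/38 mod 47. 38⁻¹ ≡ 26 (mod 47), so λ ≡ 14.
  x = λ² - 42 - 33 = 196 - 75 ≡ 27; y = λ·(42 - 27) - 45 ≡ 24. → (27, 24)
5P: (27, 24) + (33, 13). λ = (13 - 24)/(33 - 27) ≡ 36/6 mod 47. 6⁻¹ ≡ 8 (mod 47), so λ ≡ 6.
  x = λ² - 27 - 33 = 36 - 60 ≡ 23; y = λ·(27 - 23) - 24 ≡ 0. → (23, 0)
6P: (23, 0) + (33, 13). λ = (13 - 0)/(33 - 23) ≡ 13/10 mod 47. 10⁻¹ ≡ 33 (mod 47), so λ ≡ 6.
  x = λ² - 23 - 33 = 36 - 56 ≡ 27; y = λ·(23 - 27) - 0 ≡ 23. → (27, 23)
7P: (27, 23) + (33, 13). λ = (13 - 23)/(33 - 27) ≡ 37/6 mod 47. 6⁻¹ ≡ 8 (mod 47), so λ ≡ 14.
  x = λ² - 27 - 33 = 196 - 60 ≡ 42; y = λ·(27 - 42) - 23 ≡ 2. → (42, 2)
8P: (42, 2) + (33, 13). λ = (13 - 2)/(33 - 42) ≡ 11/38 mod 47. 38⁻¹ ≡ 26 (mod 47), so λ ≡ 4.
  x = λ² - 42 - 33 = 16 - 75 ≡ 35; y = λ·(42 - 35) - 2 ≡ 26. → (35, 26)
9P: (35, 26) + (33, 13). λ = (13 - 26)/(33 - 35) ≡ 34/45 mod 47. 45⁻¹ ≡ 23 (mod 47), so λ ≡ 30.
  x = λ² - 35 - 33 = 900 - 68 ≡ 33; y = λ·(35 - 33) - 26 ≡ 34. → (33, 34)
10P: (33, 34) + (33, 13): same x and y₁ ≡ -y₂, so the sum is ∞.
10P = ∞, so the order is 10.

10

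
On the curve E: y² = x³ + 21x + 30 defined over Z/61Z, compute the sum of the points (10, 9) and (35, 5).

(13, 11)

(10, 9) + (35, 5). λ = (5 - 9)/(35 - 10) ≡ 57/25 mod 61. 25⁻¹ ≡ 22 (mod 61) since 25·22 = 550 ≡ 1, so λ ≡ 34.
  x = λ² - 10 - 35 = 1156 - 45 ≡ 13; y = λ·(10 - 13) - 9 ≡ 11. → (13, 11)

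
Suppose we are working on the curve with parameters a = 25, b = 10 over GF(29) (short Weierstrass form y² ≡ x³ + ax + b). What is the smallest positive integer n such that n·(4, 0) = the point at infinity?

2P: (4, 0) + (4, 0): same x and y₁ ≡ -y₂, so the sum is the point at infinity.
2P = the point at infinity, so the order is 2.

2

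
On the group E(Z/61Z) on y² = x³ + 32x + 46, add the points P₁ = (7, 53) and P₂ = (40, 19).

(7, 53) + (40, 19). λ = (19 - 53)/(40 - 7) ≡ 27/33 mod 61. 33⁻¹ ≡ 37 (mod 61), so λ ≡ 23.
  x = λ² - 7 - 40 = 529 - 47 ≡ 55; y = λ·(7 - 55) - 53 ≡ 2. → (55, 2)

(55, 2)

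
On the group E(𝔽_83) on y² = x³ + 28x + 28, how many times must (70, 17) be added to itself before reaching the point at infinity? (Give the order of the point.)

6

2P: tangent at (70, 17): λ = (3·70² + 28)/(2·17) ≡ 37/34. 34⁻¹ ≡ 22 (mod 83) since 34·22 = 748 ≡ 1, so λ ≡ 37·22 ≡ 67.
  x = λ² - 70 - 70 = 4489 - 140 ≡ 33; y = λ·(70 - 33) - 17 ≡ 55. → (33, 55)
3P: (33, 55) + (70, 17). λ = (17 - 55)/(70 - 33) ≡ 45/37 mod 83. 37⁻¹ ≡ 9 (mod 83) since 37·9 = 333 ≡ 1, so λ ≡ 73.
  x = λ² - 33 - 70 = 5329 - 103 ≡ 80; y = λ·(33 - 80) - 55 ≡ 0. → (80, 0)
4P: (80, 0) + (70, 17). λ = (17 - 0)/(70 - 80) ≡ 17/73 mod 83. 73⁻¹ ≡ 58 (mod 83), so λ ≡ 73.
  x = λ² - 80 - 70 = 5329 - 150 ≡ 33; y = λ·(80 - 33) - 0 ≡ 28. → (33, 28)
5P: (33, 28) + (70, 17). λ = (17 - 28)/(70 - 33) ≡ 72/37 mod 83. 37⁻¹ ≡ 9 (mod 83), so λ ≡ 67.
  x = λ² - 33 - 70 = 4489 - 103 ≡ 70; y = λ·(33 - 70) - 28 ≡ 66. → (70, 66)
6P: (70, 66) + (70, 17): same x and y₁ ≡ -y₂, so the sum is the point at infinity.
6P = the point at infinity, so the order is 6.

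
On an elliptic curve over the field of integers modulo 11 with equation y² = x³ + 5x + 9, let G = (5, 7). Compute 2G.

(2, 7)

tangent at (5, 7): λ = (3·5² + 5)/(2·7) ≡ 3/3. 3⁻¹ ≡ 4 (mod 11), so λ ≡ 3·4 ≡ 1.
  x = λ² - 5 - 5 = 1 - 10 ≡ 2; y = λ·(5 - 2) - 7 ≡ 7. → (2, 7)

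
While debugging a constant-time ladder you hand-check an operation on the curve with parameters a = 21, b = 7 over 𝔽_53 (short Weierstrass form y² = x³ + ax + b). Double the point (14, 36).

tangent at (14, 36): λ = (3·14² + 21)/(2·36) ≡ 26/19. 19⁻¹ ≡ 14 (mod 53), so λ ≡ 26·14 ≡ 46.
  x = λ² - 14 - 14 = 2116 - 28 ≡ 21; y = λ·(14 - 21) - 36 ≡ 13. → (21, 13)

(21, 13)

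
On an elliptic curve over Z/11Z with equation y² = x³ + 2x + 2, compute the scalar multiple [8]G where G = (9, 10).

(9, 1)

Repeated addition: build up to 8G.
2G: tangent at (9, 10): λ = (3·9² + 2)/(2·10) ≡ 3/9. 9⁻¹ ≡ 5 (mod 11) since 9·5 = 45 ≡ 1, so λ ≡ 3·5 ≡ 4.
  x = λ² - 9 - 9 = 16 - 18 ≡ 9; y = λ·(9 - 9) - 10 ≡ 1. → (9, 1)
3G: (9, 1) + (9, 10): same x and y₁ ≡ -y₂, so the sum is O.
4G: O + (9, 10) = (9, 10) (identity).
5G: tangent at (9, 10): λ = (3·9² + 2)/(2·10) ≡ 3/9. 9⁻¹ ≡ 5 (mod 11) since 9·5 = 45 ≡ 1, so λ ≡ 3·5 ≡ 4.
  x = λ² - 9 - 9 = 16 - 18 ≡ 9; y = λ·(9 - 9) - 10 ≡ 1. → (9, 1)
6G: (9, 1) + (9, 10): same x and y₁ ≡ -y₂, so the sum is O.
7G: O + (9, 10) = (9, 10) (identity).
8G: tangent at (9, 10): λ = (3·9² + 2)/(2·10) ≡ 3/9. 9⁻¹ ≡ 5 (mod 11) since 9·5 = 45 ≡ 1, so λ ≡ 3·5 ≡ 4.
  x = λ² - 9 - 9 = 16 - 18 ≡ 9; y = λ·(9 - 9) - 10 ≡ 1. → (9, 1)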